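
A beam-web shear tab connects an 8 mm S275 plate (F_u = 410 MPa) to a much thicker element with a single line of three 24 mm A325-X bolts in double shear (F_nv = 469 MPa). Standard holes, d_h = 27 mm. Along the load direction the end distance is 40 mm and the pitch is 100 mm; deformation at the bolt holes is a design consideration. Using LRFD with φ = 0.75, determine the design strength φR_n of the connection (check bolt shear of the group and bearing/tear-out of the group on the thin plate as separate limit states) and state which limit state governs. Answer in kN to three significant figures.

362 kN (bearing governs)

Bolt shear: A_b = π·24²/4 = 452.4 mm²; R_n = 469 × 452.4 × 3 × 2 / 1000 = 1273 kN → 0.75 × 1273 = 955 kN.
Bearing (1.2 l_c t F_u ≤ 2.4 d t F_u): upper limit = 2.4·24·8·410 / 1000 = 188.9 kN.
  Edge l_c = 40 − 27/2 = 26.5 → r_n = 104.3 kN; interior l_c = 100 − 27 = 73 → r_n = 188.9 kN.
  R_n,bearing = 1·104.3 + 2·188.9 = 482.2 kN → 0.75 × 482.2 = 362 kN.
Bearing governs: 362 kN.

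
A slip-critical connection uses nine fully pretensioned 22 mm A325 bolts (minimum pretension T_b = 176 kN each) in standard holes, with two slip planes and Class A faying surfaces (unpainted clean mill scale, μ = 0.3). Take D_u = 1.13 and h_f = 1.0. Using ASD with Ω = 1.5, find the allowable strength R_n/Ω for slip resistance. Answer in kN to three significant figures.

716 kN

R_n = μ · D_u · h_f · T_b · n_s · n_b = 0.3 × 1.13 × 1.0 × 176 × 2 × 9 = 1074 kN.
Allowable strength R_n/Ω = 1074 / 1.5 = 716 kN.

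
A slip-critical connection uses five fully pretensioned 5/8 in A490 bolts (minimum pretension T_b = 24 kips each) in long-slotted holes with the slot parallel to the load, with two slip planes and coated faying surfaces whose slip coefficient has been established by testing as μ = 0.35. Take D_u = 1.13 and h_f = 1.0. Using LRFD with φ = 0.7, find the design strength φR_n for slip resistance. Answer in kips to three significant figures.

66.4 kips

R_n = μ · D_u · h_f · T_b · n_s · n_b = 0.35 × 1.13 × 1.0 × 24 × 2 × 5 = 94.92 kips.
Design strength φR_n = 0.7 × 94.92 = 66.4 kips.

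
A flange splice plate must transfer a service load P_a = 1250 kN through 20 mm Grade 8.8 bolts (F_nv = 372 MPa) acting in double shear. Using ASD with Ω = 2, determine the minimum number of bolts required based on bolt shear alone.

A_b = π·20²/4 = 314.2 mm².
Per-bolt allowable strength R_n/Ω = 372 × 314.2 × 2 / 1000 / 2 = 116.9 kN.
n ≥ 1250 / 116.9 = 10.7 → use 11 bolts.

11 bolts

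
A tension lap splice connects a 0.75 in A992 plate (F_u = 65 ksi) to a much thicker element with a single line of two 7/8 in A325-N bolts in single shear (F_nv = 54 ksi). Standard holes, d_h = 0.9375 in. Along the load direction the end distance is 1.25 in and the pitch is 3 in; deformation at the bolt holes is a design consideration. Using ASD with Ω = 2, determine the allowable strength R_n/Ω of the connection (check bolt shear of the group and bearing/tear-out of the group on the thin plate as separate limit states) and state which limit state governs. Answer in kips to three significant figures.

32.5 kips (bolt shear governs)

Bolt shear: A_b = π·0.875²/4 = 0.6013 in²; R_n = 54 × 0.6013 × 2 × 1 = 64.94 kips → 64.94 / 2 = 32.5 kips.
Bearing (1.2 l_c t F_u ≤ 2.4 d t F_u): upper limit = 2.4·0.875·0.75·65 = 102.4 kips.
  Edge l_c = 1.25 − 0.9375/2 = 0.7812 → r_n = 45.7 kips; interior l_c = 3 − 0.9375 = 2.062 → r_n = 102.4 kips.
  R_n,bearing = 1·45.7 + 1·102.4 = 148.1 kips → 148.1 / 2 = 74 kips.
Bolt shear governs: 32.5 kips.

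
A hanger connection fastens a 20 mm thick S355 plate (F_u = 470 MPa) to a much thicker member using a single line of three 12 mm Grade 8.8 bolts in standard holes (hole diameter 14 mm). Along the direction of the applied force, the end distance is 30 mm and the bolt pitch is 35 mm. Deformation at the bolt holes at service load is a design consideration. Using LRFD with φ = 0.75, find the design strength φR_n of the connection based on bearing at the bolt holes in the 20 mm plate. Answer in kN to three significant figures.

550 kN

Per bolt r_n = 1.2 l_c t F_u ≤ 2.4 d t F_u; upper limit = 2.4 × 12 × 20 × 470 / 1000 = 270.7 kN.
Edge bolt: l_c = 30 − 14/2 = 23 mm → 1.2 × 23 × 20 × 470 / 1000 = 259.4 → r_n = 259.4 kN.
Interior bolts: l_c = 35 − 14 = 21 mm → 1.2 × 21 × 20 × 470 / 1000 = 236.9 → r_n = 236.9 kN.
R_n = 1 × 259.4 + 2 × 236.9 = 733.2 kN.
Design strength φR_n = 0.75 × 733.2 = 550 kN.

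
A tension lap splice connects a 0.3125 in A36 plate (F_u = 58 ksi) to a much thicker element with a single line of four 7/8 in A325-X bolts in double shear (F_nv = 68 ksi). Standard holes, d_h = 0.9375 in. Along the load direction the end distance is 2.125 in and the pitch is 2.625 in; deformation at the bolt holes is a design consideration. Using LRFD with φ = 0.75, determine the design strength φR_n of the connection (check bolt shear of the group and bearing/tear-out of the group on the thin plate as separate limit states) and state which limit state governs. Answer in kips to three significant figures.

110 kips (bearing governs)

Bolt shear: A_b = π·0.875²/4 = 0.6013 in²; R_n = 68 × 0.6013 × 4 × 2 = 327.1 kips → 0.75 × 327.1 = 245 kips.
Bearing (1.2 l_c t F_u ≤ 2.4 d t F_u): upper limit = 2.4·0.875·0.3125·58 = 38.06 kips.
  Edge l_c = 2.125 − 0.9375/2 = 1.656 → r_n = 36.02 kips; interior l_c = 2.625 − 0.9375 = 1.688 → r_n = 36.7 kips.
  R_n,bearing = 1·36.02 + 3·36.7 = 146.1 kips → 0.75 × 146.1 = 110 kips.
Bearing governs: 110 kips.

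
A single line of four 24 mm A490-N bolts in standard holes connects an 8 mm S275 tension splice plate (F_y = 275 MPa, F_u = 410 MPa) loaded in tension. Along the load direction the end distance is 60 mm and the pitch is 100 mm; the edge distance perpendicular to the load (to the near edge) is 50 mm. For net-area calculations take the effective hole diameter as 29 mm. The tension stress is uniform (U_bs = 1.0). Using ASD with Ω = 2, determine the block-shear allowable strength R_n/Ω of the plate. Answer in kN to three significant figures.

296 kN

Shear plane L_v = 60 + 3·100 = 360 mm; A_gv = 360 × 8 = 2880 mm².
A_nv = (360 − 3.5·29) × 8 = 2068 mm².
A_nt = (50 − 0.5·29) × 8 = 284 mm².
0.6 F_u A_nv = 508.7 kN; 0.6 F_y A_gv = 475.2 kN → shear yielding governs the shear term.
R_n = 475.2 + 1.0 × 410 × 284 / 1000 = 591.6 kN.
Allowable strength R_n/Ω = 591.6 / 2 = 296 kN.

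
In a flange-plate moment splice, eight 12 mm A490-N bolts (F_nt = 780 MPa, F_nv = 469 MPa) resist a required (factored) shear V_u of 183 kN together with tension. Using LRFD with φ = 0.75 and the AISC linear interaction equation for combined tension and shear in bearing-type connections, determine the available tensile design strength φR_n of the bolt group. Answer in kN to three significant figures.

384 kN

A_b = π·12²/4 = 113.1 mm²; f_rv = 183 × 1000 / (8 × 113.1) = 202.3 MPa.
F'_nt = 1.3 F_nt − (F_nt / φF_nv) f_rv = 1.3·780 − (780/(0.75·469))·202.3 = 565.5 MPa, capped at F_nt → F'_nt = 565.5 MPa.
R_n = F'_nt · A_b · n = 565.5 × 113.1 × 8 / 1000 = 511.6 kN.
Design strength φR_n = 0.75 × 511.6 = 384 kN.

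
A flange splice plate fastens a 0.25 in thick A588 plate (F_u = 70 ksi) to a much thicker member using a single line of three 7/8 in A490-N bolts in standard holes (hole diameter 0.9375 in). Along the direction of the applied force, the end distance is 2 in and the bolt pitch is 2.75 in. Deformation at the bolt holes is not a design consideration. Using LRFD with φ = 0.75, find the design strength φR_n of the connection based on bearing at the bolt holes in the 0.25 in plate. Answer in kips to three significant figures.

Per bolt r_n = 1.5 l_c t F_u ≤ 3.0 d t F_u; upper limit = 3.0 × 0.875 × 0.25 × 70 = 45.94 kips.
Edge bolt: l_c = 2 − 0.9375/2 = 1.531 in → 1.5 × 1.531 × 0.25 × 70 = 40.2 → r_n = 40.2 kips.
Interior bolts: l_c = 2.75 − 0.9375 = 1.812 in → 1.5 × 1.812 × 0.25 × 70 = 47.58 → r_n = 45.94 kips.
R_n = 1 × 40.2 + 2 × 45.94 = 132.1 kips.
Design strength φR_n = 0.75 × 132.1 = 99.1 kips.

99.1 kips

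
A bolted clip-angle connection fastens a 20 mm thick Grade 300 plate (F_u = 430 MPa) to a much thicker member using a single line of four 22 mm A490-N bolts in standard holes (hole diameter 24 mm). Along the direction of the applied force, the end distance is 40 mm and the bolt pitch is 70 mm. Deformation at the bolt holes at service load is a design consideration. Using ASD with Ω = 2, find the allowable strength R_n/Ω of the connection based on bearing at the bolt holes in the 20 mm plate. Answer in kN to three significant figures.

Per bolt r_n = 1.2 l_c t F_u ≤ 2.4 d t F_u; upper limit = 2.4 × 22 × 20 × 430 / 1000 = 454.1 kN.
Edge bolt: l_c = 40 − 24/2 = 28 mm → 1.2 × 28 × 20 × 430 / 1000 = 289 → r_n = 289 kN.
Interior bolts: l_c = 70 − 24 = 46 mm → 1.2 × 46 × 20 × 430 / 1000 = 474.7 → r_n = 454.1 kN.
R_n = 1 × 289 + 3 × 454.1 = 1651 kN.
Allowable strength R_n/Ω = 1651 / 2 = 826 kN.

826 kN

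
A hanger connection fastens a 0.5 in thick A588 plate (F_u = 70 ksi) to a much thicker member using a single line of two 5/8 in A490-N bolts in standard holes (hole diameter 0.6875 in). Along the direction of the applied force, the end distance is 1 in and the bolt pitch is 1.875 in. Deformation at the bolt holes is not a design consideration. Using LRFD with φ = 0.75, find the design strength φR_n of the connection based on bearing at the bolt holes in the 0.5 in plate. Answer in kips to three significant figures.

72.6 kips

Per bolt r_n = 1.5 l_c t F_u ≤ 3.0 d t F_u; upper limit = 3.0 × 0.625 × 0.5 × 70 = 65.62 kips.
Edge bolt: l_c = 1 − 0.6875/2 = 0.6562 in → 1.5 × 0.6562 × 0.5 × 70 = 34.45 → r_n = 34.45 kips.
Interior bolts: l_c = 1.875 − 0.6875 = 1.188 in → 1.5 × 1.188 × 0.5 × 70 = 62.34 → r_n = 62.34 kips.
R_n = 1 × 34.45 + 1 × 62.34 = 96.8 kips.
Design strength φR_n = 0.75 × 96.8 = 72.6 kips.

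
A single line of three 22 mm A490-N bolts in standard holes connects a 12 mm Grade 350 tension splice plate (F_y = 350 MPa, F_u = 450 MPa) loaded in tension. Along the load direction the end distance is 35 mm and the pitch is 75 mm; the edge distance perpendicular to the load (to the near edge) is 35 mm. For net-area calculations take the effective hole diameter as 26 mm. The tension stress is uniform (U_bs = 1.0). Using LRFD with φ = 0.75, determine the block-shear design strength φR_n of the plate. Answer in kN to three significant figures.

Shear plane L_v = 35 + 2·75 = 185 mm; A_gv = 185 × 12 = 2220 mm².
A_nv = (185 − 2.5·26) × 12 = 1440 mm².
A_nt = (35 − 0.5·26) × 12 = 264 mm².
0.6 F_u A_nv = 388.8 kN; 0.6 F_y A_gv = 466.2 kN → shear rupture governs the shear term.
R_n = 388.8 + 1.0 × 450 × 264 / 1000 = 507.6 kN.
Design strength φR_n = 0.75 × 507.6 = 381 kN.

381 kN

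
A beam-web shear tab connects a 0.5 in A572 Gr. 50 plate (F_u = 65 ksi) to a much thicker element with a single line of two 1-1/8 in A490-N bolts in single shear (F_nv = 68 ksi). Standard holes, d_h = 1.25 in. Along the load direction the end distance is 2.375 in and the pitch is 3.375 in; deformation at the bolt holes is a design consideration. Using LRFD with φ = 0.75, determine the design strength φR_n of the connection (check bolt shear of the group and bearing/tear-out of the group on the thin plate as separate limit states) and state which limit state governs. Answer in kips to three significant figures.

101 kips (bolt shear governs)

Bolt shear: A_b = π·1.125²/4 = 0.994 in²; R_n = 68 × 0.994 × 2 × 1 = 135.2 kips → 0.75 × 135.2 = 101 kips.
Bearing (1.2 l_c t F_u ≤ 2.4 d t F_u): upper limit = 2.4·1.125·0.5·65 = 87.75 kips.
  Edge l_c = 2.375 − 1.25/2 = 1.75 → r_n = 68.25 kips; interior l_c = 3.375 − 1.25 = 2.125 → r_n = 82.88 kips.
  R_n,bearing = 1·68.25 + 1·82.88 = 151.1 kips → 0.75 × 151.1 = 113 kips.
Bolt shear governs: 101 kips.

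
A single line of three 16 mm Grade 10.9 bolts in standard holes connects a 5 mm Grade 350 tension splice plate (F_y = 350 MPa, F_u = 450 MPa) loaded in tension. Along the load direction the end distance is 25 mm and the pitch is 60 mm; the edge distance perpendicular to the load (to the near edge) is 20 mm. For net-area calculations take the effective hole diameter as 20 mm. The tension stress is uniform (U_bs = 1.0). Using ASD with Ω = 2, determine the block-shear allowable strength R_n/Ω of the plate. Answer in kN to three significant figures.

Shear plane L_v = 25 + 2·60 = 145 mm; A_gv = 145 × 5 = 725 mm².
A_nv = (145 − 2.5·20) × 5 = 475 mm².
A_nt = (20 − 0.5·20) × 5 = 50 mm².
0.6 F_u A_nv = 128.2 kN; 0.6 F_y A_gv = 152.2 kN → shear rupture governs the shear term.
R_n = 128.2 + 1.0 × 450 × 50 / 1000 = 150.8 kN.
Allowable strength R_n/Ω = 150.8 / 2 = 75.4 kN.

75.4 kN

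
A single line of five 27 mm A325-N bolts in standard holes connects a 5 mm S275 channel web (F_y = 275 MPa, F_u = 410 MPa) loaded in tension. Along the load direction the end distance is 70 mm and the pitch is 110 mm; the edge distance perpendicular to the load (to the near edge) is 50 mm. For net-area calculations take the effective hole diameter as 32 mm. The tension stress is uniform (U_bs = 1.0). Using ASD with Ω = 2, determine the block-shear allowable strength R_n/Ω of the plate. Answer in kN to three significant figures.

Shear plane L_v = 70 + 4·110 = 510 mm; A_gv = 510 × 5 = 2550 mm².
A_nv = (510 − 4.5·32) × 5 = 1830 mm².
A_nt = (50 − 0.5·32) × 5 = 170 mm².
0.6 F_u A_nv = 450.2 kN; 0.6 F_y A_gv = 420.8 kN → shear yielding governs the shear term.
R_n = 420.8 + 1.0 × 410 × 170 / 1000 = 490.4 kN.
Allowable strength R_n/Ω = 490.4 / 2 = 245 kN.

245 kN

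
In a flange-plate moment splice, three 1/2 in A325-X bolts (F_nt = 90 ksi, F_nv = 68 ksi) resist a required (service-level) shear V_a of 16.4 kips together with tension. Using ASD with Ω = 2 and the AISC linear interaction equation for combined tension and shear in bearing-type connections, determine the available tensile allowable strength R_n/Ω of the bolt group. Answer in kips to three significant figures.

12.8 kips

A_b = π·0.5²/4 = 0.1963 in²; f_rv = 16.4 / (3 × 0.1963) = 27.84 ksi.
F'_nt = 1.3 F_nt − (Ω F_nt / F_nv) f_rv = 1.3·90 − (2·90/68)·27.84 = 43.3 ksi, capped at F_nt → F'_nt = 43.3 ksi.
R_n = F'_nt · A_b · n = 43.3 × 0.1963 × 3 = 25.51 kips.
Allowable strength R_n/Ω = 25.51 / 2 = 12.8 kips.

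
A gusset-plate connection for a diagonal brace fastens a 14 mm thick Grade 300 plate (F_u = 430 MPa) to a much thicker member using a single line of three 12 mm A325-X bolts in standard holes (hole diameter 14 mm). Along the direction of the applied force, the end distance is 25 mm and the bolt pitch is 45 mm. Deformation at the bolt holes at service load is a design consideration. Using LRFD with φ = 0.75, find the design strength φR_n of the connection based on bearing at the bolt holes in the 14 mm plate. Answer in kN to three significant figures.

Per bolt r_n = 1.2 l_c t F_u ≤ 2.4 d t F_u; upper limit = 2.4 × 12 × 14 × 430 / 1000 = 173.4 kN.
Edge bolt: l_c = 25 − 14/2 = 18 mm → 1.2 × 18 × 14 × 430 / 1000 = 130 → r_n = 130 kN.
Interior bolts: l_c = 45 − 14 = 31 mm → 1.2 × 31 × 14 × 430 / 1000 = 223.9 → r_n = 173.4 kN.
R_n = 1 × 130 + 2 × 173.4 = 476.8 kN.
Design strength φR_n = 0.75 × 476.8 = 358 kN.

358 kN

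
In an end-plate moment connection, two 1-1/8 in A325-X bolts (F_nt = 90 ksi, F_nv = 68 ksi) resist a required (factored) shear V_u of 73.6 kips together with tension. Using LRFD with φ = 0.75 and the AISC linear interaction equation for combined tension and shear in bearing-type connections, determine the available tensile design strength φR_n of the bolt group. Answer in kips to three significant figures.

A_b = π·1.125²/4 = 0.994 in²; f_rv = 73.6 / (2 × 0.994) = 37.02 ksi.
F'_nt = 1.3 F_nt − (F_nt / φF_nv) f_rv = 1.3·90 − (90/(0.75·68))·37.02 = 51.67 ksi, capped at F_nt → F'_nt = 51.67 ksi.
R_n = F'_nt · A_b · n = 51.67 × 0.994 × 2 = 102.7 kips.
Design strength φR_n = 0.75 × 102.7 = 77 kips.

77 kips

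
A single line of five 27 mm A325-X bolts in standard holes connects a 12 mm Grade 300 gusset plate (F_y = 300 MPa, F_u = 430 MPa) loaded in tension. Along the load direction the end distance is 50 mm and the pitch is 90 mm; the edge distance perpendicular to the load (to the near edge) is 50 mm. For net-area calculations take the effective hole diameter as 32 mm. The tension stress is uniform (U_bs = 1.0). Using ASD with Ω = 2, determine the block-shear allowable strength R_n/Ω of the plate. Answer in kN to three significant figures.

499 kN

Shear plane L_v = 50 + 4·90 = 410 mm; A_gv = 410 × 12 = 4920 mm².
A_nv = (410 − 4.5·32) × 12 = 3192 mm².
A_nt = (50 − 0.5·32) × 12 = 408 mm².
0.6 F_u A_nv = 823.5 kN; 0.6 F_y A_gv = 885.6 kN → shear rupture governs the shear term.
R_n = 823.5 + 1.0 × 430 × 408 / 1000 = 999 kN.
Allowable strength R_n/Ω = 999 / 2 = 499 kN.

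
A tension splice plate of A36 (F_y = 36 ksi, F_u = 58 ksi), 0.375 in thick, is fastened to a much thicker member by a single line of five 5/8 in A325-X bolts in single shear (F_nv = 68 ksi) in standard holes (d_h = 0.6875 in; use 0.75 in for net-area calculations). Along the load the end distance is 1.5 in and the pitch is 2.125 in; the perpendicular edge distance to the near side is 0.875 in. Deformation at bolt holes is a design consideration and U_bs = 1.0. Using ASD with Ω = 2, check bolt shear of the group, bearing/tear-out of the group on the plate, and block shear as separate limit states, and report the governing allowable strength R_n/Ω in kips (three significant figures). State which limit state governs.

45.9 kips (block shear governs)

Bolt shear: A_b = π·0.625²/4 = 0.3068 in²; R_n = 68 × 0.3068 × 5 × 1 = 104.3 kips → 104.3 / 2 = 52.2 kips.
Bearing: edge l_c = 1.156, r_n = 30.18 kips; interior l_c = 1.438, r_n = 32.62 kips; R_n = 30.18 + 4·32.62 = 160.7 kips → 80.3 kips.
Block shear: A_gv = 3.75, A_nv = 2.484, A_nt = 0.1875 in²; R_n = min(0.6F_uA_nv, 0.6F_yA_gv) + U_bs·F_u·A_nt = 91.87 kips → 45.9 kips.
Block shear governs: 45.9 kips.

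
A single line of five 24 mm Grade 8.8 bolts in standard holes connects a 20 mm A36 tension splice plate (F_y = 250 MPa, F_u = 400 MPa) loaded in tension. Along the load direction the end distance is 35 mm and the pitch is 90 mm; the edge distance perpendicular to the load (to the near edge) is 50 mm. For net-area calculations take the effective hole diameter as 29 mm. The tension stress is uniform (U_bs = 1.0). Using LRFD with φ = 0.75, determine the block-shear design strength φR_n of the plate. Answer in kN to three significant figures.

1100 kN

Shear plane L_v = 35 + 4·90 = 395 mm; A_gv = 395 × 20 = 7900 mm².
A_nv = (395 − 4.5·29) × 20 = 5290 mm².
A_nt = (50 − 0.5·29) × 20 = 710 mm².
0.6 F_u A_nv = 1270 kN; 0.6 F_y A_gv = 1185 kN → shear yielding governs the shear term.
R_n = 1185 + 1.0 × 400 × 710 / 1000 = 1469 kN.
Design strength φR_n = 0.75 × 1469 = 1100 kN.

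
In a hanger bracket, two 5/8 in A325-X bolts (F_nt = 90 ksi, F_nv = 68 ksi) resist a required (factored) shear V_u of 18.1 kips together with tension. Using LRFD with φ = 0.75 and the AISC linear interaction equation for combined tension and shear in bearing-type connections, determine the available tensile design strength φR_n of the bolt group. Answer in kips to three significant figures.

29.9 kips

A_b = π·0.625²/4 = 0.3068 in²; f_rv = 18.1 / (2 × 0.3068) = 29.5 ksi.
F'_nt = 1.3 F_nt − (F_nt / φF_nv) f_rv = 1.3·90 − (90/(0.75·68))·29.5 = 64.94 ksi, capped at F_nt → F'_nt = 64.94 ksi.
R_n = F'_nt · A_b · n = 64.94 × 0.3068 × 2 = 39.85 kips.
Design strength φR_n = 0.75 × 39.85 = 29.9 kips.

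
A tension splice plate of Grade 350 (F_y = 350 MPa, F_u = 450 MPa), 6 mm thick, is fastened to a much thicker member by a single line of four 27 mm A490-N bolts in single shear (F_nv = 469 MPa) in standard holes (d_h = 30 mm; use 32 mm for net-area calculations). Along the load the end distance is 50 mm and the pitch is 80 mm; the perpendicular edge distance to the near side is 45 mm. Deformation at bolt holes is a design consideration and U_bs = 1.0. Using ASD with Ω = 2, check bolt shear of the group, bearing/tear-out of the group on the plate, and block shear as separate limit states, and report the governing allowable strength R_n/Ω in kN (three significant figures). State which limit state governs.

183 kN (block shear governs)

Bolt shear: A_b = π·27²/4 = 572.6 mm²; R_n = 469 × 572.6 × 4 × 1 / 1000 = 1074 kN → 1074 / 2 = 537 kN.
Bearing: edge l_c = 35, r_n = 113.4 kN; interior l_c = 50, r_n = 162 kN; R_n = 113.4 + 3·162 = 599.4 kN → 300 kN.
Block shear: A_gv = 1740, A_nv = 1068, A_nt = 174 mm²; R_n = min(0.6F_uA_nv, 0.6F_yA_gv) + U_bs·F_u·A_nt = 366.7 kN → 183 kN.
Block shear governs: 183 kN.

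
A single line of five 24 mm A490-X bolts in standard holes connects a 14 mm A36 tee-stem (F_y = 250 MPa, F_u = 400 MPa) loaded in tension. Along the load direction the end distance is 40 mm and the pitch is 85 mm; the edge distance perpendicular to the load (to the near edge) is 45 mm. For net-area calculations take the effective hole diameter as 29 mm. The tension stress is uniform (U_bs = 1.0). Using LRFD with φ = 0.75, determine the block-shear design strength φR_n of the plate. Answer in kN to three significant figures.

727 kN

Shear plane L_v = 40 + 4·85 = 380 mm; A_gv = 380 × 14 = 5320 mm².
A_nv = (380 − 4.5·29) × 14 = 3493 mm².
A_nt = (45 − 0.5·29) × 14 = 427 mm².
0.6 F_u A_nv = 838.3 kN; 0.6 F_y A_gv = 798 kN → shear yielding governs the shear term.
R_n = 798 + 1.0 × 400 × 427 / 1000 = 968.8 kN.
Design strength φR_n = 0.75 × 968.8 = 727 kN.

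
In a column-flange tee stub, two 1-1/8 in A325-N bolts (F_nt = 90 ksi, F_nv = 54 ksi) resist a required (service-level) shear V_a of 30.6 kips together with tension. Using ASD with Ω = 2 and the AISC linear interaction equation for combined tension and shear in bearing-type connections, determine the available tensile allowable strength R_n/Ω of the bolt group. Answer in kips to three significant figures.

65.3 kips

A_b = π·1.125²/4 = 0.994 in²; f_rv = 30.6 / (2 × 0.994) = 15.39 ksi.
F'_nt = 1.3 F_nt − (Ω F_nt / F_nv) f_rv = 1.3·90 − (2·90/54)·15.39 = 65.69 ksi, capped at F_nt → F'_nt = 65.69 ksi.
R_n = F'_nt · A_b · n = 65.69 × 0.994 × 2 = 130.6 kips.
Allowable strength R_n/Ω = 130.6 / 2 = 65.3 kips.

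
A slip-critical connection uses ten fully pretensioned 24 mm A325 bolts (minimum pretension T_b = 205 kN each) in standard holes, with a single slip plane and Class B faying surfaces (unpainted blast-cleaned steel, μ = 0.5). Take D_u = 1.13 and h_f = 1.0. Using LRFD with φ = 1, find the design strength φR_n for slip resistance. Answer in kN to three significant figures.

1160 kN

R_n = μ · D_u · h_f · T_b · n_s · n_b = 0.5 × 1.13 × 1.0 × 205 × 1 × 10 = 1158 kN.
Design strength φR_n = 1 × 1158 = 1160 kN.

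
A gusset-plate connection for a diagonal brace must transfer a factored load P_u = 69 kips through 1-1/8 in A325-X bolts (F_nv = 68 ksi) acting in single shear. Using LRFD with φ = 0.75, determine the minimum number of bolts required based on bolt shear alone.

2 bolts

A_b = π·1.125²/4 = 0.994 in².
Per-bolt design strength φR_n = 0.75 × 68 × 0.994 × 1 = 50.69 kips.
n ≥ 69 / 50.69 = 1.361 → use 2 bolts.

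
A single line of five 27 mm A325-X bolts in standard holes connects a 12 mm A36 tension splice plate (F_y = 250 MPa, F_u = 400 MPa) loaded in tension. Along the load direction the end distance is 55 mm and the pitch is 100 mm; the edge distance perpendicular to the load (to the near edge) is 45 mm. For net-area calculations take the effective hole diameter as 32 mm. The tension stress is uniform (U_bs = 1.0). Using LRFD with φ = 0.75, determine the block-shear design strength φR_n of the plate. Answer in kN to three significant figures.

719 kN

Shear plane L_v = 55 + 4·100 = 455 mm; A_gv = 455 × 12 = 5460 mm².
A_nv = (455 − 4.5·32) × 12 = 3732 mm².
A_nt = (45 − 0.5·32) × 12 = 348 mm².
0.6 F_u A_nv = 895.7 kN; 0.6 F_y A_gv = 819 kN → shear yielding governs the shear term.
R_n = 819 + 1.0 × 400 × 348 / 1000 = 958.2 kN.
Design strength φR_n = 0.75 × 958.2 = 719 kN.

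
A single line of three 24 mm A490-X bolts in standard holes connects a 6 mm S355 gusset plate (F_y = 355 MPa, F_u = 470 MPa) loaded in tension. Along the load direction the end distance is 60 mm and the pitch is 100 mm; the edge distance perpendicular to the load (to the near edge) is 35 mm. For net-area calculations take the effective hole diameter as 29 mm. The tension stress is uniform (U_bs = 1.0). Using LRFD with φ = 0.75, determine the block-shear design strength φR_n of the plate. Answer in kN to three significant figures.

281 kN

Shear plane L_v = 60 + 2·100 = 260 mm; A_gv = 260 × 6 = 1560 mm².
A_nv = (260 − 2.5·29) × 6 = 1125 mm².
A_nt = (35 − 0.5·29) × 6 = 123 mm².
0.6 F_u A_nv = 317.2 kN; 0.6 F_y A_gv = 332.3 kN → shear rupture governs the shear term.
R_n = 317.2 + 1.0 × 470 × 123 / 1000 = 375.1 kN.
Design strength φR_n = 0.75 × 375.1 = 281 kN.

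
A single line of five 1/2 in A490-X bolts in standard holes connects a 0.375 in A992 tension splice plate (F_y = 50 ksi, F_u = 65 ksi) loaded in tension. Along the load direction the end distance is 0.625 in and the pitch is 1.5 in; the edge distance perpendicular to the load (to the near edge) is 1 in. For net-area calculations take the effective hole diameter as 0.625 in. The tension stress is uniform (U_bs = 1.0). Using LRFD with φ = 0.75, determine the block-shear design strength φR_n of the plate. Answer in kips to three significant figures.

54.4 kips

Shear plane L_v = 0.625 + 4·1.5 = 6.625 in; A_gv = 6.625 × 0.375 = 2.484 in².
A_nv = (6.625 − 4.5·0.625) × 0.375 = 1.43 in².
A_nt = (1 − 0.5·0.625) × 0.375 = 0.2578 in².
0.6 F_u A_nv = 55.76 kips; 0.6 F_y A_gv = 74.53 kips → shear rupture governs the shear term.
R_n = 55.76 + 1.0 × 65 × 0.2578 = 72.52 kips.
Design strength φR_n = 0.75 × 72.52 = 54.4 kips.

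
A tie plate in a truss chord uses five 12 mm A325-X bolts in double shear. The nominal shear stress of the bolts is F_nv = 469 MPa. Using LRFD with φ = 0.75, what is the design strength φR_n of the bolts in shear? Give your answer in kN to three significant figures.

398 kN

A_b = π × 12² / 4 = 113.1 mm².
R_n = F_nv · A_b · n · n_s = 469 × 113.1 × 5 × 2 / 1000 = 530.4 kN.
Design strength φR_n = 0.75 × 530.4 = 398 kN.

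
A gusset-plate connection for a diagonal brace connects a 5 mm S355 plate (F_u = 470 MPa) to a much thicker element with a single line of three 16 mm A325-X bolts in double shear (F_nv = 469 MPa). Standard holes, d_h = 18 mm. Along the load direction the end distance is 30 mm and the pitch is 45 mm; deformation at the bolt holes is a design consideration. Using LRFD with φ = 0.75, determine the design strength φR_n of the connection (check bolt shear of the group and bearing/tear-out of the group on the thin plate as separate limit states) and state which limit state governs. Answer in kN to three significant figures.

Bolt shear: A_b = π·16²/4 = 201.1 mm²; R_n = 469 × 201.1 × 3 × 2 / 1000 = 565.8 kN → 0.75 × 565.8 = 424 kN.
Bearing (1.2 l_c t F_u ≤ 2.4 d t F_u): upper limit = 2.4·16·5·470 / 1000 = 90.24 kN.
  Edge l_c = 30 − 18/2 = 21 → r_n = 59.22 kN; interior l_c = 45 − 18 = 27 → r_n = 76.14 kN.
  R_n,bearing = 1·59.22 + 2·76.14 = 211.5 kN → 0.75 × 211.5 = 159 kN.
Bearing governs: 159 kN.

159 kN (bearing governs)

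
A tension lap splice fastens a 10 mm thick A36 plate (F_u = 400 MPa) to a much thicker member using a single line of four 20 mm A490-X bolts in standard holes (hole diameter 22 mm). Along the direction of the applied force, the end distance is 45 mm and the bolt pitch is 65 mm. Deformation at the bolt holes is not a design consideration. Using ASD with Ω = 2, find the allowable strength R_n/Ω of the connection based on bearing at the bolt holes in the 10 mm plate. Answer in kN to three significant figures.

462 kN

Per bolt r_n = 1.5 l_c t F_u ≤ 3.0 d t F_u; upper limit = 3.0 × 20 × 10 × 400 / 1000 = 240 kN.
Edge bolt: l_c = 45 − 22/2 = 34 mm → 1.5 × 34 × 10 × 400 / 1000 = 204 → r_n = 204 kN.
Interior bolts: l_c = 65 − 22 = 43 mm → 1.5 × 43 × 10 × 400 / 1000 = 258 → r_n = 240 kN.
R_n = 1 × 204 + 3 × 240 = 924 kN.
Allowable strength R_n/Ω = 924 / 2 = 462 kN.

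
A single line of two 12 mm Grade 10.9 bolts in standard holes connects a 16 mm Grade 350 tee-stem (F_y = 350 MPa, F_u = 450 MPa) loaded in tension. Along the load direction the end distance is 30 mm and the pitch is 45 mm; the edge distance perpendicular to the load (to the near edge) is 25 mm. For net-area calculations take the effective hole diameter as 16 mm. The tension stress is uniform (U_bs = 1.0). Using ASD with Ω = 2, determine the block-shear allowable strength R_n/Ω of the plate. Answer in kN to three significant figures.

Shear plane L_v = 30 + 1·45 = 75 mm; A_gv = 75 × 16 = 1200 mm².
A_nv = (75 − 1.5·16) × 16 = 816 mm².
A_nt = (25 − 0.5·16) × 16 = 272 mm².
0.6 F_u A_nv = 220.3 kN; 0.6 F_y A_gv = 252 kN → shear rupture governs the shear term.
R_n = 220.3 + 1.0 × 450 × 272 / 1000 = 342.7 kN.
Allowable strength R_n/Ω = 342.7 / 2 = 171 kN.

171 kN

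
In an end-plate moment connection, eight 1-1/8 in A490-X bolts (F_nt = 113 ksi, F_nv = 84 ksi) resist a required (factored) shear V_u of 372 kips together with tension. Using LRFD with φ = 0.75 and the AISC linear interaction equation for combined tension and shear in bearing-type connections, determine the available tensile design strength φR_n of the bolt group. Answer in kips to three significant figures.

A_b = π·1.125²/4 = 0.994 in²; f_rv = 372 / (8 × 0.994) = 46.78 ksi.
F'_nt = 1.3 F_nt − (F_nt / φF_nv) f_rv = 1.3·113 − (113/(0.75·84))·46.78 = 62.99 ksi, capped at F_nt → F'_nt = 62.99 ksi.
R_n = F'_nt · A_b · n = 62.99 × 0.994 × 8 = 500.9 kips.
Design strength φR_n = 0.75 × 500.9 = 376 kips.

376 kips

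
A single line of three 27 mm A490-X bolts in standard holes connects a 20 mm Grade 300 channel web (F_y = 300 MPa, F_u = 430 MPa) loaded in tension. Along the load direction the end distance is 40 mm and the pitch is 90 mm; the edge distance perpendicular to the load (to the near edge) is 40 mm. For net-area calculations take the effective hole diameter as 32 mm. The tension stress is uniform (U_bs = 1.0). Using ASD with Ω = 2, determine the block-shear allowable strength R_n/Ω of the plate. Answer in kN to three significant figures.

Shear plane L_v = 40 + 2·90 = 220 mm; A_gv = 220 × 20 = 4400 mm².
A_nv = (220 − 2.5·32) × 20 = 2800 mm².
A_nt = (40 − 0.5·32) × 20 = 480 mm².
0.6 F_u A_nv = 722.4 kN; 0.6 F_y A_gv = 792 kN → shear rupture governs the shear term.
R_n = 722.4 + 1.0 × 430 × 480 / 1000 = 928.8 kN.
Allowable strength R_n/Ω = 928.8 / 2 = 464 kN.

464 kN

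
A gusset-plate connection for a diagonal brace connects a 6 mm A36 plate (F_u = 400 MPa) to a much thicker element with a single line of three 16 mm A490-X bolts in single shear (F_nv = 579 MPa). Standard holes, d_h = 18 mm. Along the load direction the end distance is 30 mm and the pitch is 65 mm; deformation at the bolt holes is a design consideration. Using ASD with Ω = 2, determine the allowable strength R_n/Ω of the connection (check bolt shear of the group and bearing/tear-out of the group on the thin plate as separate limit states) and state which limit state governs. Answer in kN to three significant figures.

Bolt shear: A_b = π·16²/4 = 201.1 mm²; R_n = 579 × 201.1 × 3 × 1 / 1000 = 349.2 kN → 349.2 / 2 = 175 kN.
Bearing (1.2 l_c t F_u ≤ 2.4 d t F_u): upper limit = 2.4·16·6·400 / 1000 = 92.16 kN.
  Edge l_c = 30 − 18/2 = 21 → r_n = 60.48 kN; interior l_c = 65 − 18 = 47 → r_n = 92.16 kN.
  R_n,bearing = 1·60.48 + 2·92.16 = 244.8 kN → 244.8 / 2 = 122 kN.
Bearing governs: 122 kN.

122 kN (bearing governs)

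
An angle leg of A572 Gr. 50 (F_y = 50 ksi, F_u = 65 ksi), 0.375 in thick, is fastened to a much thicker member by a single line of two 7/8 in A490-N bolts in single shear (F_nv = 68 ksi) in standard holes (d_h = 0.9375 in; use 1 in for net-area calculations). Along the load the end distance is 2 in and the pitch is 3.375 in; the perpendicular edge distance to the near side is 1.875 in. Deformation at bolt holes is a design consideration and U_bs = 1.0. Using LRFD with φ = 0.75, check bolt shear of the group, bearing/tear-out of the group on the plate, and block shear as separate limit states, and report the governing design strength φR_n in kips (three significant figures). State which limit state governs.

Bolt shear: A_b = π·0.875²/4 = 0.6013 in²; R_n = 68 × 0.6013 × 2 × 1 = 81.78 kips → 0.75 × 81.78 = 61.3 kips.
Bearing: edge l_c = 1.531, r_n = 44.79 kips; interior l_c = 2.438, r_n = 51.19 kips; R_n = 44.79 + 1·51.19 = 95.98 kips → 72 kips.
Block shear: A_gv = 2.016, A_nv = 1.453, A_nt = 0.5156 in²; R_n = min(0.6F_uA_nv, 0.6F_yA_gv) + U_bs·F_u·A_nt = 90.19 kips → 67.6 kips.
Bolt shear governs: 61.3 kips.

61.3 kips (bolt shear governs)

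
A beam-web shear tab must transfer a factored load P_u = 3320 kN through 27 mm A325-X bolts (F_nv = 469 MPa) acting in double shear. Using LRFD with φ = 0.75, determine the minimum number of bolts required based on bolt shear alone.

9 bolts

A_b = π·27²/4 = 572.6 mm².
Per-bolt design strength φR_n = 0.75 × 469 × 572.6 × 2 / 1000 = 402.8 kN.
n ≥ 3320 / 402.8 = 8.242 → use 9 bolts.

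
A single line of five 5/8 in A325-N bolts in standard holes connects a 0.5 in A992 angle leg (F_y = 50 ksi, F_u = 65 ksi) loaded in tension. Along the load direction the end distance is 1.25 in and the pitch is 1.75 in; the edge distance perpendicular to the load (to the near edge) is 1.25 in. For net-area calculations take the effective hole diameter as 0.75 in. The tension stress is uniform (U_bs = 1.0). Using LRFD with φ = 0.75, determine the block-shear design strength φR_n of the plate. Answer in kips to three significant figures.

92.6 kips

Shear plane L_v = 1.25 + 4·1.75 = 8.25 in; A_gv = 8.25 × 0.5 = 4.125 in².
A_nv = (8.25 − 4.5·0.75) × 0.5 = 2.438 in².
A_nt = (1.25 − 0.5·0.75) × 0.5 = 0.4375 in².
0.6 F_u A_nv = 95.06 kips; 0.6 F_y A_gv = 123.8 kips → shear rupture governs the shear term.
R_n = 95.06 + 1.0 × 65 × 0.4375 = 123.5 kips.
Design strength φR_n = 0.75 × 123.5 = 92.6 kips.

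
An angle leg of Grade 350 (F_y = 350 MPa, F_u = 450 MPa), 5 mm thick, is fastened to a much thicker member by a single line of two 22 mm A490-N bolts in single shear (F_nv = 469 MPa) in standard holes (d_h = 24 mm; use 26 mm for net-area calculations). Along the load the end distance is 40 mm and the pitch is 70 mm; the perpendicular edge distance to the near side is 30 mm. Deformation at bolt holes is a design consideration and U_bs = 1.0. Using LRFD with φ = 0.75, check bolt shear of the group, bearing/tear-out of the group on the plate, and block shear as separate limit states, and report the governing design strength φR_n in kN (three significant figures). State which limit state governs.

101 kN (block shear governs)

Bolt shear: A_b = π·22²/4 = 380.1 mm²; R_n = 469 × 380.1 × 2 × 1 / 1000 = 356.6 kN → 0.75 × 356.6 = 267 kN.
Bearing: edge l_c = 28, r_n = 75.6 kN; interior l_c = 46, r_n = 118.8 kN; R_n = 75.6 + 1·118.8 = 194.4 kN → 146 kN.
Block shear: A_gv = 550, A_nv = 355, A_nt = 85 mm²; R_n = min(0.6F_uA_nv, 0.6F_yA_gv) + U_bs·F_u·A_nt = 134.1 kN → 101 kN.
Block shear governs: 101 kN.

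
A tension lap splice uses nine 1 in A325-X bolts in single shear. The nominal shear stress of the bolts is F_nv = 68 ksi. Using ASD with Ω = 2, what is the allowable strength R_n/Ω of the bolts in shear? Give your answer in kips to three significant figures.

240 kips

A_b = π × 1² / 4 = 0.7854 in².
R_n = F_nv · A_b · n · n_s = 68 × 0.7854 × 9 × 1 = 480.7 kips.
Allowable strength R_n/Ω = 480.7 / 2 = 240 kips.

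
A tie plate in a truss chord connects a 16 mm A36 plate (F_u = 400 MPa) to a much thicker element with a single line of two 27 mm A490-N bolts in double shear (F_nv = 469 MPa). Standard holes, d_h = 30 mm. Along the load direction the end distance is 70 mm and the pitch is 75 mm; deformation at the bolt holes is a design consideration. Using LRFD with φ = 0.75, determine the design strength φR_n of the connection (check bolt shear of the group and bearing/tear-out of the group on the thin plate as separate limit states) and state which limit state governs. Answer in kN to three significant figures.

570 kN (bearing governs)

Bolt shear: A_b = π·27²/4 = 572.6 mm²; R_n = 469 × 572.6 × 2 × 2 / 1000 = 1074 kN → 0.75 × 1074 = 806 kN.
Bearing (1.2 l_c t F_u ≤ 2.4 d t F_u): upper limit = 2.4·27·16·400 / 1000 = 414.7 kN.
  Edge l_c = 70 − 30/2 = 55 → r_n = 414.7 kN; interior l_c = 75 − 30 = 45 → r_n = 345.6 kN.
  R_n,bearing = 1·414.7 + 1·345.6 = 760.3 kN → 0.75 × 760.3 = 570 kN.
Bearing governs: 570 kN.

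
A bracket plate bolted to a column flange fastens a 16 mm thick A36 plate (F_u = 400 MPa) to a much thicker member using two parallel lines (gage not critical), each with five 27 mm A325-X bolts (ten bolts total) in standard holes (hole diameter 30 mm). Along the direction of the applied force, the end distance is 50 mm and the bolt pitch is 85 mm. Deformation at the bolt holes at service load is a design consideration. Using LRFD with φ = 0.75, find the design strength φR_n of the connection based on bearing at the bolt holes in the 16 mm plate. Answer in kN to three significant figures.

Per bolt r_n = 1.2 l_c t F_u ≤ 2.4 d t F_u; upper limit = 2.4 × 27 × 16 × 400 / 1000 = 414.7 kN.
Edge bolt: l_c = 50 − 30/2 = 35 mm → 1.2 × 35 × 16 × 400 / 1000 = 268.8 → r_n = 268.8 kN.
Interior bolts: l_c = 85 − 30 = 55 mm → 1.2 × 55 × 16 × 400 / 1000 = 422.4 → r_n = 414.7 kN.
R_n = 2 × 268.8 + 8 × 414.7 = 3855 kN.
Design strength φR_n = 0.75 × 3855 = 2890 kN.

2890 kN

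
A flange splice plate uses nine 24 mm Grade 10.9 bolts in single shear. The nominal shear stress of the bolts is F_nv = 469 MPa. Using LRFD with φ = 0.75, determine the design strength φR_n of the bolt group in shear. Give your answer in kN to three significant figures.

1430 kN

A_b = π × 24² / 4 = 452.4 mm².
R_n = F_nv · A_b · n · n_s = 469 × 452.4 × 9 × 1 / 1000 = 1910 kN.
Design strength φR_n = 0.75 × 1910 = 1430 kN.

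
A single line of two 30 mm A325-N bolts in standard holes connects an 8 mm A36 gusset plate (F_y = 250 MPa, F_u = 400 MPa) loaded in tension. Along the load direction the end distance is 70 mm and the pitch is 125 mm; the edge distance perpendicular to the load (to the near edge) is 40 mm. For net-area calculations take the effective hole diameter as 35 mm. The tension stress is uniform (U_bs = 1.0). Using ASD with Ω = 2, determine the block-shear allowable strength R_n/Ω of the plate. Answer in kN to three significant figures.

153 kN

Shear plane L_v = 70 + 1·125 = 195 mm; A_gv = 195 × 8 = 1560 mm².
A_nv = (195 − 1.5·35) × 8 = 1140 mm².
A_nt = (40 − 0.5·35) × 8 = 180 mm².
0.6 F_u A_nv = 273.6 kN; 0.6 F_y A_gv = 234 kN → shear yielding governs the shear term.
R_n = 234 + 1.0 × 400 × 180 / 1000 = 306 kN.
Allowable strength R_n/Ω = 306 / 2 = 153 kN.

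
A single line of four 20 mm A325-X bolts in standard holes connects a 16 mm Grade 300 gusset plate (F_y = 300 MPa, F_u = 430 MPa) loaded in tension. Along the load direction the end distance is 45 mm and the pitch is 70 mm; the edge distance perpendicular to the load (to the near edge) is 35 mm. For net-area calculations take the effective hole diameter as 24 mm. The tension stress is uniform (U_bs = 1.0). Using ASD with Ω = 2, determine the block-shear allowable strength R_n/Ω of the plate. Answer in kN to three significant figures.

Shear plane L_v = 45 + 3·70 = 255 mm; A_gv = 255 × 16 = 4080 mm².
A_nv = (255 − 3.5·24) × 16 = 2736 mm².
A_nt = (35 − 0.5·24) × 16 = 368 mm².
0.6 F_u A_nv = 705.9 kN; 0.6 F_y A_gv = 734.4 kN → shear rupture governs the shear term.
R_n = 705.9 + 1.0 × 430 × 368 / 1000 = 864.1 kN.
Allowable strength R_n/Ω = 864.1 / 2 = 432 kN.

432 kN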